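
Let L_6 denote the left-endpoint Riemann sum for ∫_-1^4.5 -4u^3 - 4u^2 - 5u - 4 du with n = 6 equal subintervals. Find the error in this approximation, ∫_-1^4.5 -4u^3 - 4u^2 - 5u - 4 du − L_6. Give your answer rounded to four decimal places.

Exact integral: ∫_-1^4.5 f(u) du ≈ -602.020833.
L_6 ≈ -404.485532.
Error ≈ -602.020833 − (-404.485532) ≈ -197.5353.

-197.5353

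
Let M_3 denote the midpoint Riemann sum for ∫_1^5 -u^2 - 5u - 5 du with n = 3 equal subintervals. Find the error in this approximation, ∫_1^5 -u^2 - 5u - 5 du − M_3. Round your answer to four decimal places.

Exact integral: ∫_1^5 f(u) du ≈ -121.333333.
M_3 ≈ -120.740741.
Error ≈ -121.333333 − (-120.740741) ≈ -0.5926.

-0.5926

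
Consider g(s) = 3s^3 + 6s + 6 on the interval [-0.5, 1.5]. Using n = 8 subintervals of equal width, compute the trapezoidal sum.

Δs = (1.5 − (-0.5))/8 = 0.25.
g(-0.5) = 2.625, g(-0.25) = 4.453125, g(0) = 6, g(0.25) = 7.546875, g(0.5) = 9.375, g(0.75) = 11.765625, g(1) = 15, g(1.25) = 19.359375, g(1.5) = 25.125.
T_8 = (Δs/2)·[g(s_0) + 2g(s_1) + ... + 2g(s_{7}) + g(s_8)].
Sum = 21.84375.

21.84375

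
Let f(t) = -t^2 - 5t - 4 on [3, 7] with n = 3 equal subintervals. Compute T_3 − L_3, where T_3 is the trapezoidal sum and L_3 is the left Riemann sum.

-40

T_3 ≈ -222.518519.
L_3 ≈ -182.518519.
T_3 − L_3 = -40.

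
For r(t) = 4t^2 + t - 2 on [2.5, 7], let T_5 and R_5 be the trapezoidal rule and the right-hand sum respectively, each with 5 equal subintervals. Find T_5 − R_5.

-78.975

T_5 = 451.305.
R_5 = 530.28.
T_5 − R_5 = -78.975.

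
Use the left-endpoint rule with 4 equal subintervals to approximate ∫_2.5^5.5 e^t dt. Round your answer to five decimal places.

156.11645

Δt = (5.5 − 2.5)/4 = 0.75.
Left endpoints: 2.5, 3.25, 4, 4.75.
f(2.5) ≈ 12.18249, f(3.25) ≈ 25.79034, f(4) ≈ 54.59815, f(4.75) ≈ 115.58428.
Sum = Δt · [f(2.5) + f(3.25) + f(4) + f(4.75)].
Sum ≈ 156.11645.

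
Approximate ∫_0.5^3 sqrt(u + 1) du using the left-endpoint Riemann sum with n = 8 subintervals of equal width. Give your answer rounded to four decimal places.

3.9862

Δu = (3 − 0.5)/8 = 0.3125.
Left endpoints: 0.5, 0.8125, 1.125, 1.4375, 1.75, 2.0625, 2.375, 2.6875.
f(0.5) ≈ 1.2247, f(0.8125) ≈ 1.3463, f(1.125) ≈ 1.4577, f(1.4375) ≈ 1.5612, f(1.75) ≈ 1.6583, f(2.0625) ≈ 1.7500, f(2.375) ≈ 1.8371, f(2.6875) ≈ 1.9203.
Sum = Δu · [f(0.5) + f(0.8125) + f(1.125) + ...].
Sum ≈ 3.9862.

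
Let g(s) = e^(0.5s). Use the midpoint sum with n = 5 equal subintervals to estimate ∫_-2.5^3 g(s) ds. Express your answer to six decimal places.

8.285541

Δs = (3 − (-2.5))/5 = 1.1.
Midpoints: -1.95, -0.85, 0.25, 1.35, 2.45.
g(-1.95) ≈ 0.377192, g(-0.85) ≈ 0.653770, g(0.25) ≈ 1.133148, g(1.35) ≈ 1.964033, g(2.45) ≈ 3.404166.
Sum = Δs · [g(-1.95) + g(-0.85) + g(0.25) + g(1.35) + g(2.45)].
Sum ≈ 8.285541.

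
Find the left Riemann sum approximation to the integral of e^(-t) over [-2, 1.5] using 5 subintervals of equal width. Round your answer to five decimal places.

Δt = (1.5 − (-2))/5 = 0.7.
Left endpoints: -2, -1.3, -0.6, 0.1, 0.8.
f(-2) ≈ 7.38906, f(-1.3) ≈ 3.66930, f(-0.6) ≈ 1.82212, f(0.1) ≈ 0.90484, f(0.8) ≈ 0.44933.
Sum = Δt · [f(-2) + f(-1.3) + f(-0.6) + f(0.1) + f(0.8)].
Sum ≈ 9.96425.

9.96425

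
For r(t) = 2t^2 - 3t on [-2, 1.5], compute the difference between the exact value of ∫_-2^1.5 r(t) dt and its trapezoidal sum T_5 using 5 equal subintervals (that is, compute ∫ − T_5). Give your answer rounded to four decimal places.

Exact integral: ∫_-2^1.5 r(t) dt ≈ 10.208333.
T_5 = 10.78.
Error ≈ 10.208333 − 10.78 ≈ -0.5717.

-0.5717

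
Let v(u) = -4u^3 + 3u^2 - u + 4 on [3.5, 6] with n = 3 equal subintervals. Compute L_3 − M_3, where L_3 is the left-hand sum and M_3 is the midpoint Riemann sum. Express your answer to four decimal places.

L_3 ≈ -730.416667.
M_3 = -966.875.
L_3 − M_3 ≈ 236.4583.

236.4583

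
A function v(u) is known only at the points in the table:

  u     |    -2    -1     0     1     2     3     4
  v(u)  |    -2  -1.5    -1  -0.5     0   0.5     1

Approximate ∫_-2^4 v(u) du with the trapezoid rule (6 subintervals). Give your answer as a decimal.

-3

Δu = 1.
T_6 = (1/2)·[(-2) + 2·(-1.5) + 2·(-1) + 2·(-0.5) + 2·0 + 2·0.5 + 1] = -3.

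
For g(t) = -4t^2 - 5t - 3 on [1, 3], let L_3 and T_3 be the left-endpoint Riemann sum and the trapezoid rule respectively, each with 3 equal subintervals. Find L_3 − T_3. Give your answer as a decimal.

L_3 ≈ -47.2592593.
T_3 ≈ -61.2592593.
L_3 − T_3 = 14.

14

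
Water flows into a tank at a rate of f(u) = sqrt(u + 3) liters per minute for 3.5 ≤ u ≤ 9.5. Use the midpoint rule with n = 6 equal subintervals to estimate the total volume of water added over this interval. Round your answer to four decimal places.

Δu = (9.5 − 3.5)/6 = 1.
Midpoints: 4, 5, 6, 7, 8, 9.
f(4) ≈ 2.6458, f(5) ≈ 2.8284, f(6) ≈ 3.0000, f(7) ≈ 3.1623, f(8) ≈ 3.3166, f(9) ≈ 3.4641.
Sum = Δu · [f(4) + f(5) + f(6) + ...].
Sum ≈ 18.4172.

18.4172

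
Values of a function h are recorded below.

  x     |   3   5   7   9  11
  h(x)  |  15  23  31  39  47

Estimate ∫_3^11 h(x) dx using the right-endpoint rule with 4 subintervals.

Δx = 2.
Sum = 2·[23 + 31 + 39 + 47] = 280.

280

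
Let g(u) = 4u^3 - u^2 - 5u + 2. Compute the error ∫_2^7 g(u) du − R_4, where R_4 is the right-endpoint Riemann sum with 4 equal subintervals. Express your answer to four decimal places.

Exact integral: ∫_2^7 g(u) du ≈ 2170.833333.
R_4 = 3033.59375.
Error ≈ 2170.833333 − 3033.59375 ≈ -862.7604.

-862.7604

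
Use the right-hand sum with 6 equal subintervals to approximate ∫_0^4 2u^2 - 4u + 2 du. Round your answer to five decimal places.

24.59259

Δu = (4 − 0)/6 = 2/3.
Right endpoints: 2/3, 4/3, 2, 8/3, 10/3, 4.
f(2/3) = 2/9, f(4/3) = 2/9, f(2) = 2, f(8/3) = 50/9, f(10/3) = 98/9, f(4) = 18.
Sum = Δu · [f(2/3) + f(4/3) + f(2) + ...].
Sum ≈ 24.59259.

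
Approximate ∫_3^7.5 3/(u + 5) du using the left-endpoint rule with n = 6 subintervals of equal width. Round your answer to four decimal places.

Δu = (7.5 − 3)/6 = 0.75.
Left endpoints: 3, 3.75, 4.5, 5.25, 6, 6.75.
f(3) = 0.375, f(3.75) = 12/35, f(4.5) = 6/19, f(5.25) = 12/41, f(6) = 3/11, f(6.75) = 12/47.
Sum = Δu · [f(3) + f(3.75) + f(4.5) + ...].
Sum ≈ 1.3908.

1.3908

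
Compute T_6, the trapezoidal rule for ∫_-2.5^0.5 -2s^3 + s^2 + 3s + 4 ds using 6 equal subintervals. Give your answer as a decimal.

Δs = (0.5 − (-2.5))/6 = 0.5.
f(-2.5) = 34, f(-2) = 18, f(-1.5) = 8.5, f(-1) = 4, f(-0.5) = 3, f(0) = 4, f(0.5) = 5.5.
T_6 = (Δs/2)·[f(s_0) + 2f(s_1) + ... + 2f(s_{5}) + f(s_6)].
Sum = 28.625.

28.625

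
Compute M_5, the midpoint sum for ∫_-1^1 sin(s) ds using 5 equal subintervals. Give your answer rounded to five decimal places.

0.00000

Δs = (1 − (-1))/5 = 0.4.
Midpoints: -0.8, -0.4, 0, 0.4, 0.8.
f(-0.8) ≈ -0.71736, f(-0.4) ≈ -0.38942, f(0) ≈ 0.00000, f(0.4) ≈ 0.38942, f(0.8) ≈ 0.71736.
Sum = Δs · [f(-0.8) + f(-0.4) + f(0) + f(0.4) + f(0.8)].
Sum ≈ 0.00000.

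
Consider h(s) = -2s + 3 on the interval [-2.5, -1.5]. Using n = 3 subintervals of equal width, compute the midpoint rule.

Δs = (-1.5 − (-2.5))/3 = 1/3.
Midpoints: -7/3, -2, -5/3.
h(-7/3) = 23/3, h(-2) = 7, h(-5/3) = 19/3.
Sum = Δs · [h(-7/3) + h(-2) + h(-5/3)].
Sum = 7.

7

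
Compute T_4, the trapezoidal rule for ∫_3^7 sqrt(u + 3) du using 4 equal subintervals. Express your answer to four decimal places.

Δu = (7 − 3)/4 = 1.
f(3) ≈ 2.4495, f(4) ≈ 2.6458, f(5) ≈ 2.8284, f(6) ≈ 3.0000, f(7) ≈ 3.1623.
T_4 = (Δu/2)·[f(u_0) + 2f(u_1) + 2f(u_2) + 2f(u_3) + f(u_4)].
Sum ≈ 11.2801.

11.2801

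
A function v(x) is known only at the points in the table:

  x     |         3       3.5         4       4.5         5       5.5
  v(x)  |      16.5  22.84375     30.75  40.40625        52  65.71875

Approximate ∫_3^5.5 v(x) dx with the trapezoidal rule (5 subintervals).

Δx = 0.5.
T_5 = (0.5/2)·[16.5 + 2·22.84375 + 2·30.75 + 2·40.40625 + 2·52 + 65.71875] = 93.5546875.

93.5546875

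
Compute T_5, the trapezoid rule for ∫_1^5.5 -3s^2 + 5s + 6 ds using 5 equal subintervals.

-67.0725

Δs = (5.5 − 1)/5 = 0.9.
f(1) = 8, f(1.9) = 4.67, f(2.8) = -3.52, f(3.7) = -16.57, f(4.6) = -34.48, f(5.5) = -57.25.
T_5 = (Δs/2)·[f(s_0) + 2f(s_1) + ... + 2f(s_{4}) + f(s_5)].
Sum = -67.0725.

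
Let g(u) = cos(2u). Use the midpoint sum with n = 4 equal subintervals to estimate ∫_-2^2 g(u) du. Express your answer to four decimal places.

Δu = (2 − (-2))/4 = 1.
Midpoints: -1.5, -0.5, 0.5, 1.5.
g(-1.5) ≈ -0.9900, g(-0.5) ≈ 0.5403, g(0.5) ≈ 0.5403, g(1.5) ≈ -0.9900.
Sum = Δu · [g(-1.5) + g(-0.5) + g(0.5) + g(1.5)].
Sum ≈ -0.8994.

-0.8994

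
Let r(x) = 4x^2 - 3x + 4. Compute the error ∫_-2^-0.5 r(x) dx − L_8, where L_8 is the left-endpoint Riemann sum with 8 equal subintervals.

Exact integral: ∫_-2^-0.5 r(x) dx = 22.125.
L_8 = 23.98828125.
Error = 22.125 − 23.98828125 = -1.86328125.

-1.86328125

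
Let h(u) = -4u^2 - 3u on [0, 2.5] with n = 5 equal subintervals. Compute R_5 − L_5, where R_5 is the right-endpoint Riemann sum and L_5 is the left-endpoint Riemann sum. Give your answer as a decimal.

-16.25

R_5 = -38.75.
L_5 = -22.5.
R_5 − L_5 = -16.25.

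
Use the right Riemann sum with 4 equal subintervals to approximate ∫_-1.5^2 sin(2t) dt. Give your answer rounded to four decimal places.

-0.3923

Δt = (2 − (-1.5))/4 = 0.875.
Right endpoints: -0.625, 0.25, 1.125, 2.
f(-0.625) ≈ -0.9490, f(0.25) ≈ 0.4794, f(1.125) ≈ 0.7781, f(2) ≈ -0.7568.
Sum = Δt · [f(-0.625) + f(0.25) + f(1.125) + f(2)].
Sum ≈ -0.3923.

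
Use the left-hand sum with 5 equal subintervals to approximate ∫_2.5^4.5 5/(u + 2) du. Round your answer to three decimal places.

Δu = (4.5 − 2.5)/5 = 0.4.
Left endpoints: 2.5, 2.9, 3.3, 3.7, 4.1.
f(2.5) = 10/9, f(2.9) = 50/49, f(3.3) = 50/53, f(3.7) = 50/57, f(4.1) = 50/61.
Sum = Δu · [f(2.5) + f(2.9) + f(3.3) + f(3.7) + f(4.1)].
Sum ≈ 1.909.

1.909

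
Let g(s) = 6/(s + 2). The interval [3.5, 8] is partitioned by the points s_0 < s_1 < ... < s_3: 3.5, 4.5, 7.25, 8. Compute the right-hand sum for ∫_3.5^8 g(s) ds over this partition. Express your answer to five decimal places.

Subinterval widths: 1, 2.75, 0.75.
Right endpoints: 4.5, 7.25, 8.
g(4.5) = 12/13, g(7.25) = 24/37, g(8) = 0.6.
Sum = Σ Δs_i · g(s_i).
Sum ≈ 3.15686.

3.15686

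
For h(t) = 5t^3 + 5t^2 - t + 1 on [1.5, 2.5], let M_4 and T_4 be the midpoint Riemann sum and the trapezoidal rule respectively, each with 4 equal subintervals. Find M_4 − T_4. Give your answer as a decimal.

-0.546875

M_4 = 61.734375.
T_4 = 62.28125.
M_4 − T_4 = -0.546875.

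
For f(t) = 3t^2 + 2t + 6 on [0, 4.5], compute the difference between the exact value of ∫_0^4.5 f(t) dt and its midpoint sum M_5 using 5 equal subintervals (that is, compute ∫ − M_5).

0.91125

Exact integral: ∫_0^4.5 f(t) dt = 138.375.
M_5 = 137.46375.
Error = 138.375 − 137.46375 = 0.91125.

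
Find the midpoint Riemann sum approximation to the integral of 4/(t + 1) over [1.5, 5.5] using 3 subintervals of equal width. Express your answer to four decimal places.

3.7837

Δt = (5.5 − 1.5)/3 = 4/3.
Midpoints: 13/6, 3.5, 29/6.
f(13/6) = 24/19, f(3.5) = 8/9, f(29/6) = 24/35.
Sum = Δt · [f(13/6) + f(3.5) + f(29/6)].
Sum ≈ 3.7837.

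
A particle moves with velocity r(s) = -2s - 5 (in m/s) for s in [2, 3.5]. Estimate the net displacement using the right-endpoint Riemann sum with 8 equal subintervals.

Δs = (3.5 − 2)/8 = 0.1875.
Right endpoints: 2.1875, 2.375, 2.5625, 2.75, 2.9375, 3.125, 3.3125, 3.5.
r(2.1875) = -9.375, r(2.375) = -9.75, r(2.5625) = -10.125, r(2.75) = -10.5, r(2.9375) = -10.875, r(3.125) = -11.25, r(3.3125) = -11.625, r(3.5) = -12.
Sum = Δs · [r(2.1875) + r(2.375) + r(2.5625) + ...].
Sum = -16.03125.

-16.03125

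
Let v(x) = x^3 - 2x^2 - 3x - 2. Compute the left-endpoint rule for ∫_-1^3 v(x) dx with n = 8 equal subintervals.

Δx = (3 − (-1))/8 = 0.5.
Left endpoints: -1, -0.5, 0, 0.5, 1, 1.5, 2, 2.5.
v(-1) = -2, v(-0.5) = -1.125, v(0) = -2, v(0.5) = -3.875, v(1) = -6, v(1.5) = -7.625, v(2) = -8, v(2.5) = -6.375.
Sum = Δx · [v(-1) + v(-0.5) + v(0) + ...].
Sum = -18.5.

-18.5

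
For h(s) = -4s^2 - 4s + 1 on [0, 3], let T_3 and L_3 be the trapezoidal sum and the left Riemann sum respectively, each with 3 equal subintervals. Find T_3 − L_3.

T_3 = -53.
L_3 = -29.
T_3 − L_3 = -24.

-24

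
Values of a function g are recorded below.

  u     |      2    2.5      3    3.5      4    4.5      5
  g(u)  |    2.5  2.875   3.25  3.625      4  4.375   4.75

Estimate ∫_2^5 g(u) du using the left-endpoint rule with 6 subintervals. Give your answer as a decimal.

10.3125

Δu = 0.5.
Sum = 0.5·[2.5 + 2.875 + 3.25 + 3.625 + 4 + 4.375] = 10.3125.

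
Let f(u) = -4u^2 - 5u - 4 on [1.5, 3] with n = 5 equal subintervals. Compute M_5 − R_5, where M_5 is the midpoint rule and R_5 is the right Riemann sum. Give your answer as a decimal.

M_5 = -54.33.
R_5 = -59.64.
M_5 − R_5 = 5.31.

5.31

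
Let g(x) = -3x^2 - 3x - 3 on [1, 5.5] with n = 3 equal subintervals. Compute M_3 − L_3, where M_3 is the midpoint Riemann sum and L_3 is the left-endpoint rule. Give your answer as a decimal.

-68.34375

M_3 = -220.21875.
L_3 = -151.875.
M_3 − L_3 = -68.34375.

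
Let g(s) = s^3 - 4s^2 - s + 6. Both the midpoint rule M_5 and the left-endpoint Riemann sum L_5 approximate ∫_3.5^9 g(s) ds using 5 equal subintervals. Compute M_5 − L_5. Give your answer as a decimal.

198.5534375

M_5 = 678.3459375.
L_5 = 479.7925.
M_5 − L_5 = 198.5534375.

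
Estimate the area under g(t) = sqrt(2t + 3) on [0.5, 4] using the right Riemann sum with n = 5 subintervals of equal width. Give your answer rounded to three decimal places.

Δt = (4 − 0.5)/5 = 0.7.
Right endpoints: 1.2, 1.9, 2.6, 3.3, 4.
g(1.2) ≈ 2.324, g(1.9) ≈ 2.608, g(2.6) ≈ 2.864, g(3.3) ≈ 3.098, g(4) ≈ 3.317.
Sum = Δt · [g(1.2) + g(1.9) + g(2.6) + g(3.3) + g(4)].
Sum ≈ 9.947.

9.947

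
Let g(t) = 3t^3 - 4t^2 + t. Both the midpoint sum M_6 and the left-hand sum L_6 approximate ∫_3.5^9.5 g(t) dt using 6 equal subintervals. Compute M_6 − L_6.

M_6 = 4922.
L_6 = 3935.
M_6 − L_6 = 987.

987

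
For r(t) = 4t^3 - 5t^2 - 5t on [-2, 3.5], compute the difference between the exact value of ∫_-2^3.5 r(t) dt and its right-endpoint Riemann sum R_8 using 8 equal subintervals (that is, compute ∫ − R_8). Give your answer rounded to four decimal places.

Exact integral: ∫_-2^3.5 r(t) dt ≈ 28.645833.
R_8 = 76.69921875.
Error ≈ 28.645833 − 76.69921875 ≈ -48.0534.

-48.0534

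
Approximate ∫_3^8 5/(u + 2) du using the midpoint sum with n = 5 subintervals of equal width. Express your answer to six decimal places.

3.459539

Δu = (8 − 3)/5 = 1.
Midpoints: 3.5, 4.5, 5.5, 6.5, 7.5.
f(3.5) = 10/11, f(4.5) = 10/13, f(5.5) = 2/3, f(6.5) = 10/17, f(7.5) = 10/19.
Sum = Δu · [f(3.5) + f(4.5) + f(5.5) + f(6.5) + f(7.5)].
Sum ≈ 3.459539.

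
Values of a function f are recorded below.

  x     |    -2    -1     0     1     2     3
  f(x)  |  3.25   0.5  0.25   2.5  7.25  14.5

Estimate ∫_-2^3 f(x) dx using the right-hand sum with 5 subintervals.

25

Δx = 1.
Sum = 1·[0.5 + 0.25 + 2.5 + 7.25 + 14.5] = 25.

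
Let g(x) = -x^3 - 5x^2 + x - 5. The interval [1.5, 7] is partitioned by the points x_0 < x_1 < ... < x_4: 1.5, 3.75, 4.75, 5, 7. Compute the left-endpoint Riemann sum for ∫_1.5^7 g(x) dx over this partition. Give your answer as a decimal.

Subinterval widths: 2.25, 1, 0.25, 2.
Left endpoints: 1.5, 3.75, 4.75, 5.
g(1.5) = -18.125, g(3.75) = -124.296875, g(4.75) = -220.234375, g(5) = -250.
Sum = Σ Δx_i · g(x_i).
Sum = -720.13671875.

-720.13671875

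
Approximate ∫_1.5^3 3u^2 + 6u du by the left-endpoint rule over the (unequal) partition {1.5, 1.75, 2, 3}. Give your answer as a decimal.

Subinterval widths: 0.25, 0.25, 1.
Left endpoints: 1.5, 1.75, 2.
f(1.5) = 15.75, f(1.75) = 19.6875, f(2) = 24.
Sum = Σ Δu_i · f(u_i).
Sum = 32.859375.

32.859375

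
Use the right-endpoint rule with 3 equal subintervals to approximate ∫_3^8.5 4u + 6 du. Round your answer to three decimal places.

Δu = (8.5 − 3)/3 = 11/6.
Right endpoints: 29/6, 20/3, 8.5.
f(29/6) = 76/3, f(20/3) = 98/3, f(8.5) = 40.
Sum = Δu · [f(29/6) + f(20/3) + f(8.5)].
Sum ≈ 179.667.

179.667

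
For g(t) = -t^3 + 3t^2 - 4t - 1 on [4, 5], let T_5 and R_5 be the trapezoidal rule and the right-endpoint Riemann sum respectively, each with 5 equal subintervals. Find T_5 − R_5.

3.8

T_5 = -50.32.
R_5 = -54.12.
T_5 − R_5 = 3.8.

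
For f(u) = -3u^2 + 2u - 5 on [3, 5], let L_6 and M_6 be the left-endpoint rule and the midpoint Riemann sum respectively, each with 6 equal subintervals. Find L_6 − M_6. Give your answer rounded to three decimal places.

L_6 ≈ -84.77778.
M_6 ≈ -91.94444.
L_6 − M_6 ≈ 7.167.

7.167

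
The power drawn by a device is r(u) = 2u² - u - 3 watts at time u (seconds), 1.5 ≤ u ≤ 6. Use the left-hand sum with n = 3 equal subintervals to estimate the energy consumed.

Δu = (6 − 1.5)/3 = 1.5.
Left endpoints: 1.5, 3, 4.5.
r(1.5) = 0, r(3) = 12, r(4.5) = 33.
Sum = Δu · [r(1.5) + r(3) + r(4.5)].
Sum = 67.5.

67.5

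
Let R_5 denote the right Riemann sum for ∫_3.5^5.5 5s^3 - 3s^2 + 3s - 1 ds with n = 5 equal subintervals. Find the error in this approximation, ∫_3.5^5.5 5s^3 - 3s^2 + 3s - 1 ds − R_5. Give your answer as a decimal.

Exact integral: ∫_3.5^5.5 f(s) ds = 857.75.
R_5 = 975.09.
Error = 857.75 − 975.09 = -117.34.

-117.34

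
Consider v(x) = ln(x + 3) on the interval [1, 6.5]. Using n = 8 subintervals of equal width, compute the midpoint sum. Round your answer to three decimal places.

Δx = (6.5 − 1)/8 = 0.6875.
Midpoints: 1.34375, 2.03125, 2.71875, 3.40625, 4.09375, 4.78125, 5.46875, 6.15625.
v(1.34375) ≈ 1.469, v(2.03125) ≈ 1.616, v(2.71875) ≈ 1.744, v(3.40625) ≈ 1.857, v(4.09375) ≈ 1.959, v(4.78125) ≈ 2.052, v(5.46875) ≈ 2.136, v(6.15625) ≈ 2.214.
Sum = Δx · [v(1.34375) + v(2.03125) + v(2.71875) + ...].
Sum ≈ 10.345.

10.345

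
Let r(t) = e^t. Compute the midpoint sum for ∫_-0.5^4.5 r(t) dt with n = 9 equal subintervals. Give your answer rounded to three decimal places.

Δt = (4.5 − (-0.5))/9 = 5/9.
Midpoints: -2/9, 1/3, 8/9, 13/9, 2, 23/9, 28/9, 11/3, 38/9.
r(-2/9) ≈ 0.801, r(1/3) ≈ 1.396, r(8/9) ≈ 2.432, r(13/9) ≈ 4.239, r(2) ≈ 7.389, r(23/9) ≈ 12.878, r(28/9) ≈ 22.446, r(11/3) ≈ 39.121, r(38/9) ≈ 68.185.
Sum = Δt · [r(-2/9) + r(1/3) + r(8/9) + ...].
Sum ≈ 88.271.

88.271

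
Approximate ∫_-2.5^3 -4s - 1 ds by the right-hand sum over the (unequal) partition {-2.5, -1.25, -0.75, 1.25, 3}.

-28.75

Subinterval widths: 1.25, 0.5, 2, 1.75.
Right endpoints: -1.25, -0.75, 1.25, 3.
f(-1.25) = 4, f(-0.75) = 2, f(1.25) = -6, f(3) = -13.
Sum = Σ Δs_i · f(s_i).
Sum = -28.75.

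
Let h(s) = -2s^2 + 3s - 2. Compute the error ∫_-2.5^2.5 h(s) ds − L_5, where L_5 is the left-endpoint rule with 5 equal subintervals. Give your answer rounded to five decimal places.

9.16667

Exact integral: ∫_-2.5^2.5 h(s) ds ≈ -30.8333333.
L_5 = -40.
Error ≈ -30.8333333 − (-40) ≈ 9.16667.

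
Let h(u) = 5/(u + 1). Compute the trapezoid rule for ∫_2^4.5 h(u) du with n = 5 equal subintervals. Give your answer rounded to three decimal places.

Δu = (4.5 − 2)/5 = 0.5.
h(2) = 5/3, h(2.5) = 10/7, h(3) = 1.25, h(3.5) = 10/9, h(4) = 1, h(4.5) = 10/11.
T_5 = (Δu/2)·[h(u_0) + 2h(u_1) + ... + 2h(u_{4}) + h(u_5)].
Sum ≈ 3.039.

3.039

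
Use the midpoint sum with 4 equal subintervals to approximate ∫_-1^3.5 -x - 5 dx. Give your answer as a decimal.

Δx = (3.5 − (-1))/4 = 1.125.
Midpoints: -0.4375, 0.6875, 1.8125, 2.9375.
f(-0.4375) = -4.5625, f(0.6875) = -5.6875, f(1.8125) = -6.8125, f(2.9375) = -7.9375.
Sum = Δx · [f(-0.4375) + f(0.6875) + f(1.8125) + f(2.9375)].
Sum = -28.125.

-28.125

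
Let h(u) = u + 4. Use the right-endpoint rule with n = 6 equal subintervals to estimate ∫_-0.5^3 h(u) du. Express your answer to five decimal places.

Δu = (3 − (-0.5))/6 = 7/12.
Right endpoints: 1/12, 2/3, 1.25, 11/6, 29/12, 3.
h(1/12) = 49/12, h(2/3) = 14/3, h(1.25) = 5.25, h(11/6) = 35/6, h(29/12) = 77/12, h(3) = 7.
Sum = Δu · [h(1/12) + h(2/3) + h(1.25) + ...].
Sum ≈ 19.39583.

19.39583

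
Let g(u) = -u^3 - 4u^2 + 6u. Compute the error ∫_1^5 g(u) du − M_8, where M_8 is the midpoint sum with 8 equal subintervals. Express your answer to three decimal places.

-1.083

Exact integral: ∫_1^5 g(u) du ≈ -249.33333.
M_8 = -248.25.
Error ≈ -249.33333 − (-248.25) ≈ -1.083.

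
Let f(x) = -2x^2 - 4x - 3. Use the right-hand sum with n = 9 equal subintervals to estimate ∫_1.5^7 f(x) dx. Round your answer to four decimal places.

Δx = (7 − 1.5)/9 = 11/18.
Right endpoints: 19/9, 49/18, 10/3, 71/18, 41/9, 31/6, 52/9, 115/18, 7.
f(19/9) = -1649/81, f(49/18) = -4651/162, f(10/3) = -347/9, f(71/18) = -8083/162, f(41/9) = -5081/81, f(31/6) = -1387/18, f(52/9) = -7523/81, f(115/18) = -17851/162, f(7) = -129.
Sum = Δx · [f(19/9) + f(49/18) + f(10/3) + ...].
Sum ≈ -372.3930.

-372.3930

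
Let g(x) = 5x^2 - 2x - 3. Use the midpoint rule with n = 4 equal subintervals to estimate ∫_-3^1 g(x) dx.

41

Δx = (1 − (-3))/4 = 1.
Midpoints: -2.5, -1.5, -0.5, 0.5.
g(-2.5) = 33.25, g(-1.5) = 11.25, g(-0.5) = -0.75, g(0.5) = -2.75.
Sum = Δx · [g(-2.5) + g(-1.5) + g(-0.5) + g(0.5)].
Sum = 41.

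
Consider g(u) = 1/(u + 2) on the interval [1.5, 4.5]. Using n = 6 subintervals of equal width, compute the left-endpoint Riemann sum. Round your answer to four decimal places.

Δu = (4.5 − 1.5)/6 = 0.5.
Left endpoints: 1.5, 2, 2.5, 3, 3.5, 4.
g(1.5) = 2/7, g(2) = 0.25, g(2.5) = 2/9, g(3) = 0.2, g(3.5) = 2/11, g(4) = 1/6.
Sum = Δu · [g(1.5) + g(2) + g(2.5) + ...].
Sum ≈ 0.6532.

0.6532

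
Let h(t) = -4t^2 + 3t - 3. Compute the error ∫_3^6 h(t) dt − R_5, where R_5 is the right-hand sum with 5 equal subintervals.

30.42

Exact integral: ∫_3^6 h(t) dt = -220.5.
R_5 = -250.92.
Error = -220.5 − (-250.92) = 30.42.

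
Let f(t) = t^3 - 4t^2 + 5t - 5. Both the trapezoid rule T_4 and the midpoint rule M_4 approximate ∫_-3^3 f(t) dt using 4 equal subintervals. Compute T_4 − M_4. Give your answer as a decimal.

T_4 = -111.
M_4 = -97.5.
T_4 − M_4 = -13.5.

-13.5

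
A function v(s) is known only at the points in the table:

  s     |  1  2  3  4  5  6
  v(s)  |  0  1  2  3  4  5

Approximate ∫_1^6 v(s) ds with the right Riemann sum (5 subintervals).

Δs = 1.
Sum = 1·[1 + 2 + 3 + 4 + 5] = 15.

15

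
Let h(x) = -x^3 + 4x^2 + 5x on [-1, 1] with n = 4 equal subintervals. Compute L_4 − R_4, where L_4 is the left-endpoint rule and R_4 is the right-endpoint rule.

L_4 = 1.
R_4 = 5.
L_4 − R_4 = -4.

-4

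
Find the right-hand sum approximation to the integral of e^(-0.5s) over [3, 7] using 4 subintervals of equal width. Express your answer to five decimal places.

Δs = (7 − 3)/4 = 1.
Right endpoints: 4, 5, 6, 7.
f(4) ≈ 0.13534, f(5) ≈ 0.08208, f(6) ≈ 0.04979, f(7) ≈ 0.03020.
Sum = Δs · [f(4) + f(5) + f(6) + f(7)].
Sum ≈ 0.29740.

0.29740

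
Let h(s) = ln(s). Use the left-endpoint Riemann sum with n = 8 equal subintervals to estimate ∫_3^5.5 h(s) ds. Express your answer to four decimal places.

3.4843

Δs = (5.5 − 3)/8 = 0.3125.
Left endpoints: 3, 3.3125, 3.625, 3.9375, 4.25, 4.5625, 4.875, 5.1875.
h(3) ≈ 1.0986, h(3.3125) ≈ 1.1977, h(3.625) ≈ 1.2879, h(3.9375) ≈ 1.3705, h(4.25) ≈ 1.4469, h(4.5625) ≈ 1.5179, h(4.875) ≈ 1.5841, h(5.1875) ≈ 1.6463.
Sum = Δs · [h(3) + h(3.3125) + h(3.625) + ...].
Sum ≈ 3.4843.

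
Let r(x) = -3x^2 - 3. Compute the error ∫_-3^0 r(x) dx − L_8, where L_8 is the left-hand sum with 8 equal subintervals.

5.2734375

Exact integral: ∫_-3^0 r(x) dx = -36.
L_8 = -41.2734375.
Error = -36 − (-41.2734375) = 5.2734375.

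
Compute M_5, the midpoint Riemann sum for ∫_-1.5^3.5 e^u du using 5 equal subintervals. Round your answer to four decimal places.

31.5608

Δu = (3.5 − (-1.5))/5 = 1.
Midpoints: -1, 0, 1, 2, 3.
f(-1) ≈ 0.3679, f(0) ≈ 1.0000, f(1) ≈ 2.7183, f(2) ≈ 7.3891, f(3) ≈ 20.0855.
Sum = Δu · [f(-1) + f(0) + f(1) + f(2) + f(3)].
Sum ≈ 31.5608.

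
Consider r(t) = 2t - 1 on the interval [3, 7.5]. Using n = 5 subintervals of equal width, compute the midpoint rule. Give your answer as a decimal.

Δt = (7.5 − 3)/5 = 0.9.
Midpoints: 3.45, 4.35, 5.25, 6.15, 7.05.
r(3.45) = 5.9, r(4.35) = 7.7, r(5.25) = 9.5, r(6.15) = 11.3, r(7.05) = 13.1.
Sum = Δt · [r(3.45) + r(4.35) + r(5.25) + r(6.15) + r(7.05)].
Sum = 42.75.

42.75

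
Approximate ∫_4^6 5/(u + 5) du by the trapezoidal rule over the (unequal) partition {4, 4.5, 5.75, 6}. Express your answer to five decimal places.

1.00507

Subinterval widths: 0.5, 1.25, 0.25.
f(4) = 5/9, f(4.5) = 10/19, f(5.75) = 20/43, f(6) = 5/11.
On each subinterval the trapezoid contributes (Δu_i/2)·[f(u_{i-1}) + f(u_i)].
Sum ≈ 1.00507.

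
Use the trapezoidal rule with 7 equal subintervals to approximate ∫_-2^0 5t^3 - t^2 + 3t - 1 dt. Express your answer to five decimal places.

Δt = (0 − (-2))/7 = 2/7.
f(-2) = -51, f(-12/7) = -11755/343, f(-10/7) = -7513/343, f(-8/7) = -4527/343, f(-6/7) = -2557/343, f(-4/7) = -1363/343, f(-2/7) = -705/343, f(0) = -1.
T_7 = (Δt/2)·[f(t_0) + 2f(t_1) + ... + 2f(t_{6}) + f(t_7)].
Sum ≈ -31.10204.

-31.10204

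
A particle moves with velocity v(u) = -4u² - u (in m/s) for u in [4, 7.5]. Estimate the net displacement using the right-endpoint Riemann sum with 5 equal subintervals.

Δu = (7.5 − 4)/5 = 0.7.
Right endpoints: 4.7, 5.4, 6.1, 6.8, 7.5.
v(4.7) = -93.06, v(5.4) = -122.04, v(6.1) = -154.94, v(6.8) = -191.76, v(7.5) = -232.5.
Sum = Δu · [v(4.7) + v(5.4) + v(6.1) + v(6.8) + v(7.5)].
Sum = -556.01.

-556.01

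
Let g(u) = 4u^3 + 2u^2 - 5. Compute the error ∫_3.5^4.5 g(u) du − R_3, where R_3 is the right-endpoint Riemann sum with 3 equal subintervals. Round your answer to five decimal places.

-35.75926

Exact integral: ∫_3.5^4.5 g(u) du ≈ 287.1666667.
R_3 ≈ 322.9259259.
Error ≈ 287.1666667 − 322.9259259 ≈ -35.75926.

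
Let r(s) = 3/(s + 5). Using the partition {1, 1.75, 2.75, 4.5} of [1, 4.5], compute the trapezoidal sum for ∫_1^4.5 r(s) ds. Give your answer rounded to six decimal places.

Subinterval widths: 0.75, 1, 1.75.
r(1) = 0.5, r(1.75) = 4/9, r(2.75) = 12/31, r(4.5) = 6/19.
On each subinterval the trapezoid contributes (Δs_i/2)·[r(s_{i-1}) + r(s_i)].
Sum ≈ 1.384963.

1.384963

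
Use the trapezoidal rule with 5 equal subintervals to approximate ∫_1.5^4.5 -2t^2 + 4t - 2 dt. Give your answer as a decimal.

-28.86

Δt = (4.5 − 1.5)/5 = 0.6.
f(1.5) = -0.5, f(2.1) = -2.42, f(2.7) = -5.78, f(3.3) = -10.58, f(3.9) = -16.82, f(4.5) = -24.5.
T_5 = (Δt/2)·[f(t_0) + 2f(t_1) + ... + 2f(t_{4}) + f(t_5)].
Sum = -28.86.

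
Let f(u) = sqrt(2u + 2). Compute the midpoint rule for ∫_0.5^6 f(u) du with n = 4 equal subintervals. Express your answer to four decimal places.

15.7527

Δu = (6 − 0.5)/4 = 1.375.
Midpoints: 1.1875, 2.5625, 3.9375, 5.3125.
f(1.1875) ≈ 2.0917, f(2.5625) ≈ 2.6693, f(3.9375) ≈ 3.1425, f(5.3125) ≈ 3.5532.
Sum = Δu · [f(1.1875) + f(2.5625) + f(3.9375) + f(5.3125)].
Sum ≈ 15.7527.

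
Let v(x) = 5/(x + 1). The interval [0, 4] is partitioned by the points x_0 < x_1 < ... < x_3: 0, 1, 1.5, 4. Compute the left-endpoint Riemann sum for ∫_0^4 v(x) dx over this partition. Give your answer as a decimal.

Subinterval widths: 1, 0.5, 2.5.
Left endpoints: 0, 1, 1.5.
v(0) = 5, v(1) = 2.5, v(1.5) = 2.
Sum = Σ Δx_i · v(x_i).
Sum = 11.25.

11.25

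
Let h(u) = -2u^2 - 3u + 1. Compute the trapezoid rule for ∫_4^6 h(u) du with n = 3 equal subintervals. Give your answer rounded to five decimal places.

Δu = (6 − 4)/3 = 2/3.
h(4) = -43, h(14/3) = -509/9, h(16/3) = -647/9, h(6) = -89.
T_3 = (Δu/2)·[h(u_0) + 2h(u_1) + 2h(u_2) + h(u_3)].
Sum ≈ -129.62963.

-129.62963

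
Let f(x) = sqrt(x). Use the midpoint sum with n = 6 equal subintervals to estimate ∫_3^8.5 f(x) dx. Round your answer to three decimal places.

Δx = (8.5 − 3)/6 = 11/12.
Midpoints: 83/24, 4.375, 127/24, 149/24, 7.125, 193/24.
f(83/24) ≈ 1.860, f(4.375) ≈ 2.092, f(127/24) ≈ 2.300, f(149/24) ≈ 2.492, f(7.125) ≈ 2.669, f(193/24) ≈ 2.836.
Sum = Δx · [f(83/24) + f(4.375) + f(127/24) + ...].
Sum ≈ 13.061.

13.061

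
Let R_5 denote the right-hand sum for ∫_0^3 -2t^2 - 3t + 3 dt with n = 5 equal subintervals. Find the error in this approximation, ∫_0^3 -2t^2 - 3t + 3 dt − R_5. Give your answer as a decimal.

8.46

Exact integral: ∫_0^3 f(t) dt = -22.5.
R_5 = -30.96.
Error = -22.5 − (-30.96) = 8.46.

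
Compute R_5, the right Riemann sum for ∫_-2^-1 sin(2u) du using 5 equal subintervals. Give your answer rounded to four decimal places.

Δu = (-1 − (-2))/5 = 0.2.
Right endpoints: -1.8, -1.6, -1.4, -1.2, -1.
f(-1.8) ≈ 0.4425, f(-1.6) ≈ 0.0584, f(-1.4) ≈ -0.3350, f(-1.2) ≈ -0.6755, f(-1) ≈ -0.9093.
Sum = Δu · [f(-1.8) + f(-1.6) + f(-1.4) + f(-1.2) + f(-1)].
Sum ≈ -0.2838.

-0.2838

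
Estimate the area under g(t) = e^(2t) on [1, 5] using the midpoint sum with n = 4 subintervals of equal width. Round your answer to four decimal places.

9368.2158

Δt = (5 − 1)/4 = 1.
Midpoints: 1.5, 2.5, 3.5, 4.5.
g(1.5) ≈ 20.0855, g(2.5) ≈ 148.4132, g(3.5) ≈ 1096.6332, g(4.5) ≈ 8103.0839.
Sum = Δt · [g(1.5) + g(2.5) + g(3.5) + g(4.5)].
Sum ≈ 9368.2158.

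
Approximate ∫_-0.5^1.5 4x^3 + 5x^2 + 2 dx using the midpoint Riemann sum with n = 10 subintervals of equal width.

14.76

Δx = (1.5 − (-0.5))/10 = 0.2.
Midpoints: -0.4, -0.2, 0, 0.2, 0.4, 0.6, 0.8, 1, 1.2, 1.4.
f(-0.4) = 2.544, f(-0.2) = 2.168, f(0) = 2, f(0.2) = 2.232, f(0.4) = 3.056, f(0.6) = 4.664, f(0.8) = 7.248, f(1) = 11, f(1.2) = 16.112, f(1.4) = 22.776.
Sum = Δx · [f(-0.4) + f(-0.2) + f(0) + ...].
Sum = 14.76.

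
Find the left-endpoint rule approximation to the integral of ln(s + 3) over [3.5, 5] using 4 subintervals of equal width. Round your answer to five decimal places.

Δs = (5 − 3.5)/4 = 0.375.
Left endpoints: 3.5, 3.875, 4.25, 4.625.
f(3.5) ≈ 1.87180, f(3.875) ≈ 1.92789, f(4.25) ≈ 1.98100, f(4.625) ≈ 2.03143.
Sum = Δs · [f(3.5) + f(3.875) + f(4.25) + f(4.625)].
Sum ≈ 2.92955.

2.92955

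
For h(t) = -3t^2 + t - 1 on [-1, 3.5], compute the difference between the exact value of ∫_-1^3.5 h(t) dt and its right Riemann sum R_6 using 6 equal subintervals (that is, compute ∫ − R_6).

Exact integral: ∫_-1^3.5 h(t) dt = -42.75.
R_6 = -54.984375.
Error = -42.75 − (-54.984375) = 12.234375.

12.234375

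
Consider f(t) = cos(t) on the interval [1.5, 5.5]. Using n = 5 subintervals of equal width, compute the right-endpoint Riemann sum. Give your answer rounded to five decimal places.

-1.35605

Δt = (5.5 − 1.5)/5 = 0.8.
Right endpoints: 2.3, 3.1, 3.9, 4.7, 5.5.
f(2.3) ≈ -0.66628, f(3.1) ≈ -0.99914, f(3.9) ≈ -0.72593, f(4.7) ≈ -0.01239, f(5.5) ≈ 0.70867.
Sum = Δt · [f(2.3) + f(3.1) + f(3.9) + f(4.7) + f(5.5)].
Sum ≈ -1.35605.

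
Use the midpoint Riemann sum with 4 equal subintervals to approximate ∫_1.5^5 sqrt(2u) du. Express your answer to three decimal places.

8.817

Δu = (5 − 1.5)/4 = 0.875.
Midpoints: 1.9375, 2.8125, 3.6875, 4.5625.
f(1.9375) ≈ 1.969, f(2.8125) ≈ 2.372, f(3.6875) ≈ 2.716, f(4.5625) ≈ 3.021.
Sum = Δu · [f(1.9375) + f(2.8125) + f(3.6875) + f(4.5625)].
Sum ≈ 8.817.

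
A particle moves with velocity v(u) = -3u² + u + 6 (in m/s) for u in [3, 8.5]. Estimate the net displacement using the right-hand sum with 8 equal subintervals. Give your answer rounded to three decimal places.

Δu = (8.5 − 3)/8 = 0.6875.
Right endpoints: 3.6875, 4.375, 5.0625, 5.75, 6.4375, 7.125, 7.8125, 8.5.
v(3.6875) = -31.10546875, v(4.375) = -47.046875, v(5.0625) = -65.82421875, v(5.75) = -87.4375, v(6.4375) = -111.88671875, v(7.125) = -139.171875, v(7.8125) = -169.29296875, v(8.5) = -202.25.
Sum = Δu · [v(3.6875) + v(4.375) + v(5.0625) + ...].
Sum ≈ -587.136.

-587.136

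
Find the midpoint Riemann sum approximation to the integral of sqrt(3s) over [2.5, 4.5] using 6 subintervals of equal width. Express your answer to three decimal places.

6.459

Δs = (4.5 − 2.5)/6 = 1/3.
Midpoints: 8/3, 3, 10/3, 11/3, 4, 13/3.
f(8/3) ≈ 2.828, f(3) ≈ 3.000, f(10/3) ≈ 3.162, f(11/3) ≈ 3.317, f(4) ≈ 3.464, f(13/3) ≈ 3.606.
Sum = Δs · [f(8/3) + f(3) + f(10/3) + ...].
Sum ≈ 6.459.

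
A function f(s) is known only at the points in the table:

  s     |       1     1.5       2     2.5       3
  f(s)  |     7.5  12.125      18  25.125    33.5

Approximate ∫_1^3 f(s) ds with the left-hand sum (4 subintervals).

31.375

Δs = 0.5.
Sum = 0.5·[7.5 + 12.125 + 18 + 25.125] = 31.375.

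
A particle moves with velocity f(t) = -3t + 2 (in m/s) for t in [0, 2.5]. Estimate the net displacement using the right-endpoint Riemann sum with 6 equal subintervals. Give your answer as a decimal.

Δt = (2.5 − 0)/6 = 5/12.
Right endpoints: 5/12, 5/6, 1.25, 5/3, 25/12, 2.5.
f(5/12) = 0.75, f(5/6) = -0.5, f(1.25) = -1.75, f(5/3) = -3, f(25/12) = -4.25, f(2.5) = -5.5.
Sum = Δt · [f(5/12) + f(5/6) + f(1.25) + ...].
Sum = -5.9375.

-5.9375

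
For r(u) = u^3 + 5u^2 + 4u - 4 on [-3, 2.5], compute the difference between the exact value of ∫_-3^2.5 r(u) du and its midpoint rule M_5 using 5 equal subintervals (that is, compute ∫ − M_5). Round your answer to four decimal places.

2.3570

Exact integral: ∫_-3^2.5 r(u) du ≈ 33.057292.
M_5 = 30.7003125.
Error ≈ 33.057292 − 30.7003125 ≈ 2.3570.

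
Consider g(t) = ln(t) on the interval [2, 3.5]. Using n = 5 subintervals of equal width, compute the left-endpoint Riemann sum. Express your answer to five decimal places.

1.41283

Δt = (3.5 − 2)/5 = 0.3.
Left endpoints: 2, 2.3, 2.6, 2.9, 3.2.
g(2) ≈ 0.69315, g(2.3) ≈ 0.83291, g(2.6) ≈ 0.95551, g(2.9) ≈ 1.06471, g(3.2) ≈ 1.16315.
Sum = Δt · [g(2) + g(2.3) + g(2.6) + g(2.9) + g(3.2)].
Sum ≈ 1.41283.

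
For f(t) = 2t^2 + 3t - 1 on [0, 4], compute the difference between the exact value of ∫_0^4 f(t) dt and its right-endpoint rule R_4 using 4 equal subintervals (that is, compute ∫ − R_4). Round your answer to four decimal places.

-23.3333

Exact integral: ∫_0^4 f(t) dt ≈ 62.666667.
R_4 = 86.
Error ≈ 62.666667 − 86 ≈ -23.3333.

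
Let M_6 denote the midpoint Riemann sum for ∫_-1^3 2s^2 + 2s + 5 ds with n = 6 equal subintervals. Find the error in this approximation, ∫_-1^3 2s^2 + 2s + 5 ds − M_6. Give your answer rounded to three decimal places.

0.296

Exact integral: ∫_-1^3 f(s) ds ≈ 46.66667.
M_6 ≈ 46.37037.
Error ≈ 46.66667 − 46.37037 ≈ 0.296.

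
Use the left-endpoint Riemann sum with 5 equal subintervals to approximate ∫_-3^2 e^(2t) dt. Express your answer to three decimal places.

Δt = (2 − (-3))/5 = 1.
Left endpoints: -3, -2, -1, 0, 1.
f(-3) ≈ 0.002, f(-2) ≈ 0.018, f(-1) ≈ 0.135, f(0) ≈ 1.000, f(1) ≈ 7.389.
Sum = Δt · [f(-3) + f(-2) + f(-1) + f(0) + f(1)].
Sum ≈ 8.545.

8.545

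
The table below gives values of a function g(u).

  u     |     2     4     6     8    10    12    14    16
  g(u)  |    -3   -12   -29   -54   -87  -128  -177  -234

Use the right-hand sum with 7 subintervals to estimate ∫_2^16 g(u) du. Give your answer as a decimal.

Δu = 2.
Sum = 2·[(-12) + (-29) + (-54) + (-87) + (-128) + (-177) + (-234)] = -1442.

-1442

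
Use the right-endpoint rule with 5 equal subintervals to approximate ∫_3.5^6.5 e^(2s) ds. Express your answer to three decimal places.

378917.948

Δs = (6.5 − 3.5)/5 = 0.6.
Right endpoints: 4.1, 4.7, 5.3, 5.9, 6.5.
f(4.1) ≈ 3640.950, f(4.7) ≈ 12088.381, f(5.3) ≈ 40134.837, f(5.9) ≈ 133252.353, f(6.5) ≈ 442413.392.
Sum = Δs · [f(4.1) + f(4.7) + f(5.3) + f(5.9) + f(6.5)].
Sum ≈ 378917.948.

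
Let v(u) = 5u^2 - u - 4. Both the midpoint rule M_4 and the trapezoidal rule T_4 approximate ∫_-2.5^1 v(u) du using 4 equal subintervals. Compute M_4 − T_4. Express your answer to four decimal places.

-3.3496

M_4 ≈ 15.216797.
T_4 = 18.56640625.
M_4 − T_4 ≈ -3.3496.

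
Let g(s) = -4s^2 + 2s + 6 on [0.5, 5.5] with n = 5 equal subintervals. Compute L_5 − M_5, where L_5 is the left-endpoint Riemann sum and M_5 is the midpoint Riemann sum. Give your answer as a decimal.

L_5 = -110.
M_5 = -160.
L_5 − M_5 = 50.

50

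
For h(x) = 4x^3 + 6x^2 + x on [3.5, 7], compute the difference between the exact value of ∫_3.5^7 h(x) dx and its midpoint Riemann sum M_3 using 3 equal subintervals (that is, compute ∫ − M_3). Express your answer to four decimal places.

27.3924

Exact integral: ∫_3.5^7 h(x) dx = 2869.5625.
M_3 ≈ 2842.170139.
Error ≈ 2869.5625 − 2842.170139 ≈ 27.3924.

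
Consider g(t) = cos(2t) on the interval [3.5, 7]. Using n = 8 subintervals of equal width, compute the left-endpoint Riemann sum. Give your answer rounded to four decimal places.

0.2910

Δt = (7 − 3.5)/8 = 0.4375.
Left endpoints: 3.5, 3.9375, 4.375, 4.8125, 5.25, 5.6875, 6.125, 6.5625.
g(3.5) ≈ 0.7539, g(3.9375) ≈ -0.0210, g(4.375) ≈ -0.7808, g(4.8125) ≈ -0.9800, g(5.25) ≈ -0.4755, g(5.6875) ≈ 0.3704, g(6.125) ≈ 0.9504, g(6.5625) ≈ 0.8480.
Sum = Δt · [g(3.5) + g(3.9375) + g(4.375) + ...].
Sum ≈ 0.2910.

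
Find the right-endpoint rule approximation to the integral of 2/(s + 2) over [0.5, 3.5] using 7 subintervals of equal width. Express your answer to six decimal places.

Δs = (3.5 − 0.5)/7 = 3/7.
Right endpoints: 13/14, 19/14, 25/14, 31/14, 37/14, 43/14, 3.5.
f(13/14) = 28/41, f(19/14) = 28/47, f(25/14) = 28/53, f(31/14) = 28/59, f(37/14) = 28/65, f(43/14) = 28/71, f(3.5) = 4/11.
Sum = Δs · [f(13/14) + f(19/14) + f(25/14) + ...].
Sum ≈ 1.487281.

1.487281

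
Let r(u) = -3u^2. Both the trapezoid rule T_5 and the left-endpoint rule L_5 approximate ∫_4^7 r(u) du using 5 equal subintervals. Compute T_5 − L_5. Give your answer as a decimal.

-29.7

T_5 = -279.54.
L_5 = -249.84.
T_5 − L_5 = -29.7.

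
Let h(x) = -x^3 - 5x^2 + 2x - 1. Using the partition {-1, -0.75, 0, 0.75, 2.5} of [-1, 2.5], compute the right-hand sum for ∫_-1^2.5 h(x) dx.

Subinterval widths: 0.25, 0.75, 0.75, 1.75.
Right endpoints: -0.75, 0, 0.75, 2.5.
h(-0.75) = -4.890625, h(0) = -1, h(0.75) = -2.734375, h(2.5) = -42.875.
Sum = Σ Δx_i · h(x_i).
Sum = -79.0546875.

-79.0546875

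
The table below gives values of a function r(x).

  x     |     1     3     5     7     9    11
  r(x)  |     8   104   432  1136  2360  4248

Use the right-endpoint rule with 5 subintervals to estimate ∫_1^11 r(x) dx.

Δx = 2.
Sum = 2·[104 + 432 + 1136 + 2360 + 4248] = 16560.

16560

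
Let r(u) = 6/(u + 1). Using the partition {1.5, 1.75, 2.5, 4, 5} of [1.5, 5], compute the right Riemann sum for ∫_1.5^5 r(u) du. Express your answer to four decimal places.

4.6312

Subinterval widths: 0.25, 0.75, 1.5, 1.
Right endpoints: 1.75, 2.5, 4, 5.
r(1.75) = 24/11, r(2.5) = 12/7, r(4) = 1.2, r(5) = 1.
Sum = Σ Δu_i · r(u_i).
Sum ≈ 4.6312.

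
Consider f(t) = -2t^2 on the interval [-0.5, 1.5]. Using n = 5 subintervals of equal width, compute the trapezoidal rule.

-2.44

Δt = (1.5 − (-0.5))/5 = 0.4.
f(-0.5) = -0.5, f(-0.1) = -0.02, f(0.3) = -0.18, f(0.7) = -0.98, f(1.1) = -2.42, f(1.5) = -4.5.
T_5 = (Δt/2)·[f(t_0) + 2f(t_1) + ... + 2f(t_{4}) + f(t_5)].
Sum = -2.44.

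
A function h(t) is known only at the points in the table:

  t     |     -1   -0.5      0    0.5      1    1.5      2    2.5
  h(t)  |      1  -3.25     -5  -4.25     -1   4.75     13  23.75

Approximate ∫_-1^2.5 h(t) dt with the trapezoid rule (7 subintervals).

Δt = 0.5.
T_7 = (0.5/2)·[1 + 2·(-3.25) + 2·(-5) + 2·(-4.25) + 2·(-1) + 2·4.75 + 2·13 + 23.75] = 8.3125.

8.3125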